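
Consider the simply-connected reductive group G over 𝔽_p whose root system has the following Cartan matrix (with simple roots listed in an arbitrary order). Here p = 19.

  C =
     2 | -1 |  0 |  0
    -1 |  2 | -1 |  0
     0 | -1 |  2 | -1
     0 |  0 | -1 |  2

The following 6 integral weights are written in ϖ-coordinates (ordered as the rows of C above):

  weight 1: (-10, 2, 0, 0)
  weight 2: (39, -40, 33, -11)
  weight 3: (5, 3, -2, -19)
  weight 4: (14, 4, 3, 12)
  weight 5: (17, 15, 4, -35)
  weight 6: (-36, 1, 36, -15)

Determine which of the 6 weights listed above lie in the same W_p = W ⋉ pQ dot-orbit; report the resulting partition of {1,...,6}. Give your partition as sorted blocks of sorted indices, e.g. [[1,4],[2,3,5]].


C ↔ A_4 under row/col permutation; |W(A_4)| = 120.

Folding the 6 weights λ_j+ρ into Ā_19 (reps in the given 4-coord order):

  [1] (3, 1, 1, 4) · [2] (3, 1, 1, 4) · [3] (9, 6, 3, 1) · [4] (3, 1, 1, 4) · [5] (3, 1, 1, 4) · [6] (3, 1, 1, 4)

2 distinct reps among the 6 weights ⇒ 2 W_19-linkage classes:

[[1, 2, 4, 5, 6], [3]]


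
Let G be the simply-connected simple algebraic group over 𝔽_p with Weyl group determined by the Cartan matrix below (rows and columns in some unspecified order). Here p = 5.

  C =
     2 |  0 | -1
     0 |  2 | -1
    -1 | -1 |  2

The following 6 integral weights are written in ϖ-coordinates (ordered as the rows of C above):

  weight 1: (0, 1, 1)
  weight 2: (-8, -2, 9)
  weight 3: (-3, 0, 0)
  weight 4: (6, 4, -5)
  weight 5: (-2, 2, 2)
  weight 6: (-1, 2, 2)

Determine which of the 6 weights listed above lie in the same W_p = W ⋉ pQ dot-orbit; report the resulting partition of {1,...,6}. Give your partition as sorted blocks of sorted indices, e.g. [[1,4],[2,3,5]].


Type A_3, rank 3, |W|=24; reorder rows/cols to standard.

Ā_5 reps of the 6 weights (A_3, coords as presented):

  λ_1 → (1, 2, 2)
  λ_2 → (0, 2, 2)
  λ_3 → (1, 0, 1)
  λ_4 → (0, 2, 2)
  λ_5 → (0, 2, 2)
  λ_6 → (1, 2, 2)

Partition of {1..6} into 3 W_5-dot-orbits:

[[1, 6], [2, 4, 5], [3]]


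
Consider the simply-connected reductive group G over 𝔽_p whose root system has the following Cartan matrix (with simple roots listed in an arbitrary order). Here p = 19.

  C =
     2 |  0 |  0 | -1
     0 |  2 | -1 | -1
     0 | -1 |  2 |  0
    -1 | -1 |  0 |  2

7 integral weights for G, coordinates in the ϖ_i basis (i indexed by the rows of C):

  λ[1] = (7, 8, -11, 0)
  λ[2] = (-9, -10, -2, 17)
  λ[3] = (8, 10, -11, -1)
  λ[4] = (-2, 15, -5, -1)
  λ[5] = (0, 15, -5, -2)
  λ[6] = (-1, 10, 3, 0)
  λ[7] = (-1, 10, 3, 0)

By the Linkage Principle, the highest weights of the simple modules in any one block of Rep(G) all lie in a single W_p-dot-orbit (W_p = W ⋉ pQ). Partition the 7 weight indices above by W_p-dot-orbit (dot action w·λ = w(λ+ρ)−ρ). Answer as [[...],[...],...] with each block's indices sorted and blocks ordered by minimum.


C ↔ A_4 under row/col permutation; |W(A_4)| = 120.

Alcove-folded reps (p=19, 7 weights, presented ϖ-order):

  λ_1 → (8, 1, 9, 0) · λ_2 → (8, 1, 9, 0) · λ_3 → (8, 1, 9, 0) · λ_4 → (0, 11, 4, 1) · λ_5 → (0, 11, 4, 1) · λ_6 → (0, 11, 4, 1) · λ_7 → (0, 11, 4, 1)

These 7 weights hit 2 W_19-dot-orbits; sizes (3, 4):

[[1, 2, 3], [4, 5, 6, 7]]


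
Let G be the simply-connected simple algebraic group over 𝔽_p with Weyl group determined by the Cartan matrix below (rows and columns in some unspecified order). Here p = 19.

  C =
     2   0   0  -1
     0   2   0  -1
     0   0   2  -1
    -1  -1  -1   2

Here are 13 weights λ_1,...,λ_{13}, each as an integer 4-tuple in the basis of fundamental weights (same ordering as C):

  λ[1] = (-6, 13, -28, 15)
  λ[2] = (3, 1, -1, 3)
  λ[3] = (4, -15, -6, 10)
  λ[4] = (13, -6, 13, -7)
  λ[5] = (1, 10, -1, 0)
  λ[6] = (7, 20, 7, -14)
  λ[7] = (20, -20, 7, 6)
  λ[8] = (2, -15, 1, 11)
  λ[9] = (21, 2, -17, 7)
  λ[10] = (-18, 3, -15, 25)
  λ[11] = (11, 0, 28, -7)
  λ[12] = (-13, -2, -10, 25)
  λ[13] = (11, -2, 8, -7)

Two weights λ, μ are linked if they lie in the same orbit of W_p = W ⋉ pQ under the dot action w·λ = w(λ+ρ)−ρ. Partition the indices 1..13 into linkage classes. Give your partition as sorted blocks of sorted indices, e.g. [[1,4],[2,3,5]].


Cartan matrix: type D_4 (|W|=192); un-permuting the 4 rows.

Ā_19 reps of the 13 weights (D_4, coords as presented):

  λ_1 → (3, 6, 3, 2) · λ_2 → (4, 2, 0, 4) · λ_3 → (3, 6, 3, 2) · λ_4 → (3, 6, 3, 2) · λ_5 → (2, 11, 0, 1) · λ_6 → (3, 6, 3, 2) · λ_7 → (0, 2, 5, 2) · λ_8 → (1, 12, 0, 2) · λ_9 → (3, 6, 3, 2) · λ_10 → (5, 6, 2, 1) · λ_11 → (5, 6, 2, 1) · λ_12 → (5, 6, 2, 1) · λ_13 → (5, 6, 2, 1)

The 13 indices split into 6 linkage classes (same alcove rep ⇔ same W_19-dot-orbit):

[[1, 3, 4, 6, 9], [2], [5], [7], [8], [10, 11, 12, 13]]


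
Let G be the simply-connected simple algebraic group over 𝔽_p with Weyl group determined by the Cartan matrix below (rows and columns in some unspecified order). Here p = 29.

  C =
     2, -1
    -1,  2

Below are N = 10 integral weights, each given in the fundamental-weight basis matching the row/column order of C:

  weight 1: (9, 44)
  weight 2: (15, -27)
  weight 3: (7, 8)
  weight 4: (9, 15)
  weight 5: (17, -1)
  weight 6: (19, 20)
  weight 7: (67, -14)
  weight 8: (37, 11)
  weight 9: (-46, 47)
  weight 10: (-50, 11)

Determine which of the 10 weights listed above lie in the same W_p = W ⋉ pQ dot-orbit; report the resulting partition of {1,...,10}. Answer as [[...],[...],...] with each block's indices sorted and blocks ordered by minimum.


C ↔ A_2 under row/col permutation; |W(A_2)| = 6.

W_29-reps of the 10 weights in Ā_29 (same 2-coord order as C):

  λ_1+ρ ↦ (16, 3);  λ_2+ρ ↦ (10, 16);  λ_3+ρ ↦ (8, 9);  λ_4+ρ ↦ (10, 16);  λ_5+ρ ↦ (18, 0);  λ_6+ρ ↦ (8, 9);  λ_7+ρ ↦ (10, 16);  λ_8+ρ ↦ (8, 9);  λ_9+ρ ↦ (10, 16);  λ_10+ρ ↦ (8, 9)

The 10 indices split into 4 linkage classes (same alcove rep ⇔ same W_29-dot-orbit):

[[1], [2, 4, 7, 9], [3, 6, 8, 10], [5]]


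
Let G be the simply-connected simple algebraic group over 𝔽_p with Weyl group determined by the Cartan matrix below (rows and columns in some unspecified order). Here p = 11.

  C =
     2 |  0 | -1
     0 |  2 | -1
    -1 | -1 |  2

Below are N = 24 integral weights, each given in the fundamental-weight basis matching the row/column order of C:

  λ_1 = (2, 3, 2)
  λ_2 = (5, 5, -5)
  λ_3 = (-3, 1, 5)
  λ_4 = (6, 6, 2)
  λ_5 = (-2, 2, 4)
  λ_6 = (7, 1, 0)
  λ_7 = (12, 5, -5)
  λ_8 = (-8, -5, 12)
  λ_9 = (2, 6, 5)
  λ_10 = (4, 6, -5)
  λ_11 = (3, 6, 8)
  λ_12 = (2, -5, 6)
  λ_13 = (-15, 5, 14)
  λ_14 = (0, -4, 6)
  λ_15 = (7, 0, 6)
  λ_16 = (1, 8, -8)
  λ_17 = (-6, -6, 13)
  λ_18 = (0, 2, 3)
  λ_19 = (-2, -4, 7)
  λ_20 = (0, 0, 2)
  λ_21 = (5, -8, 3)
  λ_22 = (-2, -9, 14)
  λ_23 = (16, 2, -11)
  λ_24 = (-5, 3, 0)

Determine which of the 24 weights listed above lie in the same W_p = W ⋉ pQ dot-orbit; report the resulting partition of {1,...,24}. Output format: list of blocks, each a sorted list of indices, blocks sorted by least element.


Root system A_3: the 3×3 matrix C matches after relabeling.

Ā_11 reps of the 24 weights (A_3, coords as presented):

  1: (3, 4, 3) · 2: (2, 2, 4) · 3: (2, 2, 4) · 4: (1, 1, 3) · 5: (1, 3, 4) · 6: (8, 2, 1) · 7: (5, 2, 2) · 8: (5, 2, 2) · 9: (2, 2, 4) · 10: (1, 3, 4) · 11: (5, 2, 2) · 12: (3, 4, 3) · 13: (1, 1, 3) · 14: (1, 3, 4) · 15: (3, 4, 3) · 16: (5, 2, 2) · 17: (2, 2, 4) · 18: (1, 3, 4) · 19: (1, 3, 4) · 20: (1, 1, 3) · 21: (3, 4, 3) · 22: (3, 4, 3) · 23: (1, 1, 3) · 24: (1, 1, 3)

Grouping the 24 weights by Ā_11-representative: 6 linkage classes.

[[1, 12, 15, 21, 22], [2, 3, 9, 17], [4, 13, 20, 23, 24], [5, 10, 14, 18, 19], [6], [7, 8, 11, 16]]


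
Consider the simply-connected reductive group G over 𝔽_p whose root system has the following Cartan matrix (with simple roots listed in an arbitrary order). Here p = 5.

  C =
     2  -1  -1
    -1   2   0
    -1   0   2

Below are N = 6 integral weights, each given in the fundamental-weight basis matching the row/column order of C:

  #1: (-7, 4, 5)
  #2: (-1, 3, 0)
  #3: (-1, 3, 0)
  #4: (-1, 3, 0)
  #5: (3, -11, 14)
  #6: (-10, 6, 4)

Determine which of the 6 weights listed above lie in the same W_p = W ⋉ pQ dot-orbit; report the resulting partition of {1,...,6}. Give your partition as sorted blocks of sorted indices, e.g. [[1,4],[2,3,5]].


Type A_3, rank 3, |W|=24; reorder rows/cols to standard.

λ_j+ρ reflected into Ā_5 (⟨·,θ^∨⟩≤5); 3-tuples as given:

  λ_1 → (4, 0, 1)
  λ_2 → (0, 4, 1)
  λ_3 → (0, 4, 1)
  λ_4 → (0, 4, 1)
  λ_5 → (0, 4, 1)
  λ_6 → (1, 2, 0)

The 6 indices split into 3 linkage classes (same alcove rep ⇔ same W_5-dot-orbit):

[[1], [2, 3, 4, 5], [6]]


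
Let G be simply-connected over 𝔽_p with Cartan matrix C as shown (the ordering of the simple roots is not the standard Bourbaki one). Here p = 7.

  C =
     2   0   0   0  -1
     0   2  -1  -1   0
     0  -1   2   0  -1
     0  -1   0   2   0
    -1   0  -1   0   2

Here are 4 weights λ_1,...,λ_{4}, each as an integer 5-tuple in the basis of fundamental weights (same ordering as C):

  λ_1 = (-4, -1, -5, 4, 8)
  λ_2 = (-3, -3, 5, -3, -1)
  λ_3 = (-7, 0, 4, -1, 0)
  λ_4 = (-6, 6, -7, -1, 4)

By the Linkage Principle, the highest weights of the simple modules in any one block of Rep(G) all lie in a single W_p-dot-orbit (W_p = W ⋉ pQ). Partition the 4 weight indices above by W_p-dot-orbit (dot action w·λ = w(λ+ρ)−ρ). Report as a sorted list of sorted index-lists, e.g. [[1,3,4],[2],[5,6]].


Root system A_5: the 5×5 matrix C matches after relabeling.

W_7-reps of the 4 weights in Ā_7 (same 5-coord order as C):

  λ_1 → (0, 2, 0, 2, 2) · λ_2 → (0, 2, 0, 2, 2) · λ_3 → (1, 1, 0, 0, 5) · λ_4 → (1, 1, 0, 0, 5)

Grouping the 4 weights by Ā_7-representative: 2 linkage classes.

[[1, 2], [3, 4]]


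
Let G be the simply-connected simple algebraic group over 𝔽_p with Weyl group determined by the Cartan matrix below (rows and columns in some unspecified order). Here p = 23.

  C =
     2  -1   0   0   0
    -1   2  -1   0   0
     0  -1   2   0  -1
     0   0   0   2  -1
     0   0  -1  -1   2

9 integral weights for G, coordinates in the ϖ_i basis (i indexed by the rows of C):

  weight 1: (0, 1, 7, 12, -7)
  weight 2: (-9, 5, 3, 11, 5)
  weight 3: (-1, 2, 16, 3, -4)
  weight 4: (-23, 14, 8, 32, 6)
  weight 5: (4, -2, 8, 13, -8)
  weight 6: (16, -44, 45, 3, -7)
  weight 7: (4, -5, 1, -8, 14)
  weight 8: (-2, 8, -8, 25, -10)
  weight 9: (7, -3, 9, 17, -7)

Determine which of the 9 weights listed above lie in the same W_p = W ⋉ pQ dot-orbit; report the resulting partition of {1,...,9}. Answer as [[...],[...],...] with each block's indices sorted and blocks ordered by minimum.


Type A_5, rank 5, |W|=720; reorder rows/cols to standard.

Ā_23 reps of the 9 weights (A_5, coords as presented):

    λ_1+ρ ↦ (1, 2, 2, 7, 6)
    λ_2+ρ ↦ (1, 2, 2, 7, 6)
    λ_3+ρ ↦ (0, 3, 14, 1, 3)
    λ_4+ρ ↦ (4, 1, 1, 7, 7)
    λ_5+ρ ↦ (4, 1, 1, 7, 7)
    λ_6+ρ ↦ (0, 3, 14, 1, 3)
    λ_7+ρ ↦ (1, 2, 2, 7, 6)
    λ_8+ρ ↦ (4, 1, 1, 7, 7)
    λ_9+ρ ↦ (1, 2, 2, 7, 6)

The 9 indices split into 3 linkage classes (same alcove rep ⇔ same W_23-dot-orbit):

[[1, 2, 7, 9], [3, 6], [4, 5, 8]]


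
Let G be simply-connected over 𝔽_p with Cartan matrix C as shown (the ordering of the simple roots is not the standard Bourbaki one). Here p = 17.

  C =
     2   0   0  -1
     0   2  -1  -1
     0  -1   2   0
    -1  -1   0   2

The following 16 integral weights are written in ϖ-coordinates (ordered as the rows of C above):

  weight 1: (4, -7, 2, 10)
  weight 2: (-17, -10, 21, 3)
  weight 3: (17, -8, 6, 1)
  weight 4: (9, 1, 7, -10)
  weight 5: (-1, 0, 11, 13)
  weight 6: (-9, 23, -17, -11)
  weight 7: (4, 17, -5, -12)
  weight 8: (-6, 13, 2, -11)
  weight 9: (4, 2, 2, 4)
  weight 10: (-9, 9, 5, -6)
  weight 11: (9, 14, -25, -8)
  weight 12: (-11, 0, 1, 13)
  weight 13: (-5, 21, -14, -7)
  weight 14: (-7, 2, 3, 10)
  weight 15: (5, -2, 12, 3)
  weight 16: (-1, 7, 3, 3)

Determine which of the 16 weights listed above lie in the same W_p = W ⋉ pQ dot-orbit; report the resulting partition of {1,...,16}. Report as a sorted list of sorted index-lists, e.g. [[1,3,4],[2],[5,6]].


Root system A_4: the 4×4 matrix C matches after relabeling.

λ_j+ρ reflected into Ā_17 (⟨·,θ^∨⟩≤17); 4-tuples as given:

  [1] (5, 3, 3, 5)
  [2] (0, 8, 4, 4)
  [3] (10, 1, 2, 4)
  [4] (1, 7, 1, 2)
  [5] (10, 1, 2, 4)
  [6] (1, 7, 1, 2)
  [7] (5, 3, 3, 5)
  [8] (10, 1, 2, 4)
  [9] (5, 3, 3, 5)
  [10] (5, 3, 3, 5)
  [11] (1, 7, 1, 2)
  [12] (10, 1, 2, 4)
  [13] (1, 1, 7, 3)
  [14] (5, 3, 3, 5)
  [15] (1, 1, 7, 3)
  [16] (0, 8, 4, 4)

Linkage partition of the 16 weights (5 classes, p=17):

[[1, 7, 9, 10, 14], [2, 16], [3, 5, 8, 12], [4, 6, 11], [13, 15]]


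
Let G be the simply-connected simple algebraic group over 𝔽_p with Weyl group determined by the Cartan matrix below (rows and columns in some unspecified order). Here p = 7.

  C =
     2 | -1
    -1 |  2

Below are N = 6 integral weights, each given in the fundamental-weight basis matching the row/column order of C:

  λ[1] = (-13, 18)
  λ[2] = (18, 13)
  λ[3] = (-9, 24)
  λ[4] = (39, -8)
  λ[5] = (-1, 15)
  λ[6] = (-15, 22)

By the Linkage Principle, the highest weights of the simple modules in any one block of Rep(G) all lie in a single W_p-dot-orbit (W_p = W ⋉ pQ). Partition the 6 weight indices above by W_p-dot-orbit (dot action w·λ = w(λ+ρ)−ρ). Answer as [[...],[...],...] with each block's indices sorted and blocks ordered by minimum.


Root system A_2: the 2×2 matrix C matches after relabeling.

λ_j+ρ reflected into Ā_7 (⟨·,θ^∨⟩≤7); 2-tuples as given:

    λ_1+ρ ↦ (5, 0)
    λ_2+ρ ↦ (5, 0)
    λ_3+ρ ↦ (3, 3)
    λ_4+ρ ↦ (5, 0)
    λ_5+ρ ↦ (5, 0)
    λ_6+ρ ↦ (5, 0)

Grouping the 6 weights by Ā_7-representative: 2 linkage classes.

[[1, 2, 4, 5, 6], [3]]


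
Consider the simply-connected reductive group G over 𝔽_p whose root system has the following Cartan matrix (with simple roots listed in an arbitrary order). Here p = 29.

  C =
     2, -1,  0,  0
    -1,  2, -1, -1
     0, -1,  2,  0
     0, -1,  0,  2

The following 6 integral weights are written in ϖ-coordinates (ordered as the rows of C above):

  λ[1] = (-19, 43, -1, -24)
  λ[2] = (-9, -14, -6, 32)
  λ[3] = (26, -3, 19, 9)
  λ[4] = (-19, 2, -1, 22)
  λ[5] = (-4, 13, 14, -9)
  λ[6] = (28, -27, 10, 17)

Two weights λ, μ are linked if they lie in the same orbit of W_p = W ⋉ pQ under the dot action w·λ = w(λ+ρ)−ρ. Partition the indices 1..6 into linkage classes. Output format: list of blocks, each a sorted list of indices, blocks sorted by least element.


Dynkin diagram of C (from the 6 off-diagonal −1 entries): D_4.

Ā_29 reps of the 6 weights (D_4, coords as presented):

  1: (3, 0, 15, 8)
  2: (5, 3, 8, 6)
  3: (1, 2, 6, 16)
  4: (3, 0, 15, 8)
  5: (3, 0, 15, 8)
  6: (3, 0, 15, 8)

Partition of {1..6} into 3 W_29-dot-orbits:

[[1, 4, 5, 6], [2], [3]]


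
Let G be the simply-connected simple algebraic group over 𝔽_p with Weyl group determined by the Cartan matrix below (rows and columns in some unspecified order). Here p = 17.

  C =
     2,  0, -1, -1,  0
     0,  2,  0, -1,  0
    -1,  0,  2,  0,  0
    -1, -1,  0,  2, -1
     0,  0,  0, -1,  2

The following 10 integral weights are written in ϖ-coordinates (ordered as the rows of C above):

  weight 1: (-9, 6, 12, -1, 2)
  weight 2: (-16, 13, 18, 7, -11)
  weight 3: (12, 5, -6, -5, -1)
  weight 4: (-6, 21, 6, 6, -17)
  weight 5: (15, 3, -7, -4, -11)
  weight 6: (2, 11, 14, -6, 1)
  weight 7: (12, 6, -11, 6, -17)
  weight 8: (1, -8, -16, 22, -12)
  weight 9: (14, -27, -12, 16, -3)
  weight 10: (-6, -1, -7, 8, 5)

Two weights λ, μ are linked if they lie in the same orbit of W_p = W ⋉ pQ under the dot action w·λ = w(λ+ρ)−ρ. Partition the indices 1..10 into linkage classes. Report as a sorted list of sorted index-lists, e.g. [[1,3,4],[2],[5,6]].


Cartan matrix: type D_5 (|W|=1920); un-permuting the 5 rows.

Ā_17 reps of the 10 weights (D_5, coords as presented):

    λ_1+ρ ↦ (0, 1, 5, 2, 5)
    λ_2+ρ ↦ (0, 1, 5, 2, 5)
    λ_3+ρ ↦ (2, 2, 5, 0, 4)
    λ_4+ρ ↦ (0, 1, 5, 2, 5)
    λ_5+ρ ↦ (1, 7, 3, 2, 1)
    λ_6+ρ ↦ (0, 1, 5, 2, 5)
    λ_7+ρ ↦ (1, 1, 0, 2, 4)
    λ_8+ρ ↦ (1, 0, 6, 1, 2)
    λ_9+ρ ↦ (2, 2, 5, 0, 4)
    λ_10+ρ ↦ (2, 2, 5, 0, 4)

The 10 indices split into 5 linkage classes (same alcove rep ⇔ same W_17-dot-orbit):

[[1, 2, 4, 6], [3, 9, 10], [5], [7], [8]]


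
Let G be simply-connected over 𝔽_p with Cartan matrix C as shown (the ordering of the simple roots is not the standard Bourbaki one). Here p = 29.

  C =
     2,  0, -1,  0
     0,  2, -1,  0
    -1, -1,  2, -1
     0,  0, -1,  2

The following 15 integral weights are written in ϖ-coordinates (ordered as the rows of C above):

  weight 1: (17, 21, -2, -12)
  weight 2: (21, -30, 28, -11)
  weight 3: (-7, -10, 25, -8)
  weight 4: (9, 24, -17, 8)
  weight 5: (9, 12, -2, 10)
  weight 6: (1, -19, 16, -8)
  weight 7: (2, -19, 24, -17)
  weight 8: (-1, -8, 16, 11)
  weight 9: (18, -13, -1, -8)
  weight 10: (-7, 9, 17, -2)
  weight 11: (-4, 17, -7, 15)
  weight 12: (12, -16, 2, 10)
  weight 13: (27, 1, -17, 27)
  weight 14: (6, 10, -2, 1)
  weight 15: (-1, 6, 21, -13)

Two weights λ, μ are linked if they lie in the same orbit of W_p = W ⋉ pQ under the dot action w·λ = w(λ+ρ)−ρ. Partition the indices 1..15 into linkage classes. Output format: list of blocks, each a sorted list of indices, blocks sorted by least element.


Dynkin diagram of C (from the 6 off-diagonal −1 entries): D_4.

Folding the 15 weights λ_j+ρ into Ā_29 (reps in the given 4-coord order):

  1: (6, 10, 1, 1) · 2: (0, 7, 0, 12) · 3: (6, 9, 3, 7) · 4: (6, 9, 3, 7) · 5: (6, 9, 3, 7) · 6: (6, 10, 1, 1) · 7: (6, 9, 3, 7) · 8: (0, 7, 0, 12) · 9: (0, 7, 0, 12) · 10: (6, 10, 1, 1) · 11: (6, 9, 3, 7) · 12: (1, 3, 11, 1) · 13: (1, 3, 11, 1) · 14: (6, 10, 1, 1) · 15: (0, 7, 0, 12)

4 distinct reps among the 15 weights ⇒ 4 W_29-linkage classes:

[[1, 6, 10, 14], [2, 8, 9, 15], [3, 4, 5, 7, 11], [12, 13]]


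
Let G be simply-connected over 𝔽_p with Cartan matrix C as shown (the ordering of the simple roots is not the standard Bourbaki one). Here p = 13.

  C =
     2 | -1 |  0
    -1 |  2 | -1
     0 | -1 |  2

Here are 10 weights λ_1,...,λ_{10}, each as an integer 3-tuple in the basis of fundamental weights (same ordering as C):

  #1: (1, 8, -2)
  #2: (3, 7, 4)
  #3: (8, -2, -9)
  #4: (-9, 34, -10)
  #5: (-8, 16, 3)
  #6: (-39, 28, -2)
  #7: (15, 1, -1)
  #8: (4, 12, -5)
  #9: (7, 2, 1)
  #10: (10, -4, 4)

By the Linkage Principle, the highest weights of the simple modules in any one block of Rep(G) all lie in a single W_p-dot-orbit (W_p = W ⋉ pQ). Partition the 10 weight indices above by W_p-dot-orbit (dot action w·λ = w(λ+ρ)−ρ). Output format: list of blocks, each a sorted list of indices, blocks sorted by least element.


Root system A_3: the 3×3 matrix C matches after relabeling.

Each λ_j+ρ reduced to Ā_13; 3-tuples below use C's row order:

  1: (2, 8, 1);  2: (0, 8, 1);  3: (0, 8, 1);  4: (0, 8, 1);  5: (1, 5, 4);  6: (9, 1, 2);  7: (8, 3, 2);  8: (0, 8, 1);  9: (8, 3, 2);  10: (8, 3, 2)

Linkage partition of the 10 weights (5 classes, p=13):

[[1], [2, 3, 4, 8], [5], [6], [7, 9, 10]]


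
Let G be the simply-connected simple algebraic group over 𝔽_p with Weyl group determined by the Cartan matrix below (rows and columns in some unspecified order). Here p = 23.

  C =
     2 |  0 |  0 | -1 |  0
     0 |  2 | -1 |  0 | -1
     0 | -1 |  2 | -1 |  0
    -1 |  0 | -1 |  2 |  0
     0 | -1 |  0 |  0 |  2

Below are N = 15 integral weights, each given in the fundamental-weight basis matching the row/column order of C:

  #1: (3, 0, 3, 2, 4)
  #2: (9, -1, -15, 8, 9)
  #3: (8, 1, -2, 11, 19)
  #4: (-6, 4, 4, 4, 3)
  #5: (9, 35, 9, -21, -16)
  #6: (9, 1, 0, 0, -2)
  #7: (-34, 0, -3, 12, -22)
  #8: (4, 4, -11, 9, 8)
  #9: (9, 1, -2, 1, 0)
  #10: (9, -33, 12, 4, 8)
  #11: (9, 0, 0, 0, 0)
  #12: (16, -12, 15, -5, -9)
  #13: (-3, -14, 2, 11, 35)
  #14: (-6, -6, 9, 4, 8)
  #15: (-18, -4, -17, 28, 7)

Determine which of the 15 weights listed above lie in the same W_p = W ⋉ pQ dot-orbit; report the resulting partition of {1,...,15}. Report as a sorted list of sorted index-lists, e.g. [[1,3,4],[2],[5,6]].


Root system A_5: the 5×5 matrix C matches after relabeling.

Folding the 15 weights λ_j+ρ into Ā_23 (reps in the given 5-coord order):

  λ_1 → (4, 1, 4, 3, 5) · λ_2 → (5, 5, 5, 0, 4) · λ_3 → (10, 1, 1, 1, 1) · λ_4 → (5, 5, 5, 0, 4) · λ_5 → (0, 0, 3, 10, 8) · λ_6 → (10, 1, 1, 1, 1) · λ_7 → (10, 1, 1, 1, 1) · λ_8 → (5, 5, 5, 0, 4) · λ_9 → (10, 1, 1, 1, 1) · λ_10 → (5, 5, 5, 0, 4) · λ_11 → (10, 1, 1, 1, 1) · λ_12 → (4, 1, 4, 3, 5) · λ_13 → (0, 0, 3, 10, 8) · λ_14 → (5, 5, 5, 0, 4) · λ_15 → (4, 1, 4, 3, 5)

The 15 indices split into 4 linkage classes (same alcove rep ⇔ same W_23-dot-orbit):

[[1, 12, 15], [2, 4, 8, 10, 14], [3, 6, 7, 9, 11], [5, 13]]


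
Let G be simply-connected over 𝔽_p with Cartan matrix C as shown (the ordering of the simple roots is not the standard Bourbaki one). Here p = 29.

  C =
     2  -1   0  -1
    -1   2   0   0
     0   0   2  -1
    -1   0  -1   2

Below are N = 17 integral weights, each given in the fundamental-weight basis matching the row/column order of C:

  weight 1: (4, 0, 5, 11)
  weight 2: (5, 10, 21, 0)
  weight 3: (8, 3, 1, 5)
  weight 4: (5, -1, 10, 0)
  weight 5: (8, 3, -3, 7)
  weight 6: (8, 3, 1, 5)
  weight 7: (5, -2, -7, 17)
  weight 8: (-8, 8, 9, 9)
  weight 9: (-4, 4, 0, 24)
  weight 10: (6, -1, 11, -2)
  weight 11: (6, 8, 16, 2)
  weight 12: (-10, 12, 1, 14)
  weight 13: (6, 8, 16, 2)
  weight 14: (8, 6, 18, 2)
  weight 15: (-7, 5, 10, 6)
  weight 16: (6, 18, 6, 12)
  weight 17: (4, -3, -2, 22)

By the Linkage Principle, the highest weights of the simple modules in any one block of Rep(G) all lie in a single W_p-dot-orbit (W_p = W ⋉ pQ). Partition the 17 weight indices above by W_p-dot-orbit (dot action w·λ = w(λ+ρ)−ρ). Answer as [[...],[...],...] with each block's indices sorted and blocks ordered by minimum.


A_4 Cartan matrix, 4 simple roots permuted; ρ=(1,1,1,1).

Each λ_j+ρ reduced to Ā_29; 4-tuples below use C's row order:

    1: (5, 1, 6, 12)
    2: (6, 0, 11, 1)
    3: (9, 4, 2, 6)
    4: (6, 0, 11, 1)
    5: (9, 4, 2, 6)
    6: (9, 4, 2, 6)
    7: (5, 1, 6, 12)
    8: (7, 2, 10, 3)
    9: (3, 2, 1, 22)
    10: (6, 0, 11, 1)
    11: (7, 2, 10, 3)
    12: (9, 4, 2, 6)
    13: (7, 2, 10, 3)
    14: (7, 2, 10, 3)
    15: (6, 0, 11, 1)
    16: (7, 2, 10, 3)
    17: (3, 2, 1, 22)

These 17 weights hit 5 W_29-dot-orbits; sizes (2, 4, 4, 5, 2):

[[1, 7], [2, 4, 10, 15], [3, 5, 6, 12], [8, 11, 13, 14, 16], [9, 17]]


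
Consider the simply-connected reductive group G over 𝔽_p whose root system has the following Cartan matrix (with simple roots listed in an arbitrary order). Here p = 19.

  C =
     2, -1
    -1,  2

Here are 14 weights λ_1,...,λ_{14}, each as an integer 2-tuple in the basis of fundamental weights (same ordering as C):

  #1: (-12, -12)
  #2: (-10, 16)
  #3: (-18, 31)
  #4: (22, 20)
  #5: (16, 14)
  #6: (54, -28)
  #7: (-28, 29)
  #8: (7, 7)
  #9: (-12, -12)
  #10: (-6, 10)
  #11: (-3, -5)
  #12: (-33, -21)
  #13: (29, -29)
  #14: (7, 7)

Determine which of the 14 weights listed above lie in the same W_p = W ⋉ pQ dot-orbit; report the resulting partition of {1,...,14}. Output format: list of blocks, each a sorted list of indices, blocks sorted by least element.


C ↔ A_2 under row/col permutation; |W(A_2)| = 6.

Each λ_j+ρ reduced to Ā_19; 2-tuples below use C's row order:

    [1] (8, 8)
    [2] (9, 8)
    [3] (4, 2)
    [4] (4, 2)
    [5] (4, 2)
    [6] (9, 8)
    [7] (8, 8)
    [8] (8, 8)
    [9] (8, 8)
    [10] (5, 6)
    [11] (4, 2)
    [12] (1, 13)
    [13] (9, 8)
    [14] (8, 8)

Linkage partition of the 14 weights (5 classes, p=19):

[[1, 7, 8, 9, 14], [2, 6, 13], [3, 4, 5, 11], [10], [12]]


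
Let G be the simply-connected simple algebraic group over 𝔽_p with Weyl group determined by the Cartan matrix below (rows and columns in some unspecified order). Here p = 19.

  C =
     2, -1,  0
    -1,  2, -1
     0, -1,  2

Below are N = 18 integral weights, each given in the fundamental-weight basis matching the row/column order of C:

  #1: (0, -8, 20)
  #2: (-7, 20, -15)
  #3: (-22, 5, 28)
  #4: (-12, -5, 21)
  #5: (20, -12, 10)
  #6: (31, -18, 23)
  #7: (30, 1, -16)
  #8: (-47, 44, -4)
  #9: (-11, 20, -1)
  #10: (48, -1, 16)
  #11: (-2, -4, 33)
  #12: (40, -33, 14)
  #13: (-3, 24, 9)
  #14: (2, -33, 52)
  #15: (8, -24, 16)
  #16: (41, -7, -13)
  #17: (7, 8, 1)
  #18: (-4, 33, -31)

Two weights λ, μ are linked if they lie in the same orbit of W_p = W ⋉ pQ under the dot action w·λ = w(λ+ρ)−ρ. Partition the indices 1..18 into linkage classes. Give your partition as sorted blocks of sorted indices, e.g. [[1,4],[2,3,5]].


Cartan matrix: type A_3 (|W|=24); un-permuting the 3 rows.

Ā_19 reps of the 18 weights (A_3, coords as presented):

  [1] (4, 1, 12) · [2] (4, 1, 12) · [3] (10, 3, 2) · [4] (1, 11, 4) · [5] (8, 9, 2) · [6] (4, 1, 12) · [7] (4, 1, 12) · [8] (1, 11, 4) · [9] (8, 9, 2) · [10] (8, 9, 2) · [11] (1, 11, 4) · [12] (10, 3, 2) · [13] (10, 3, 2) · [14] (10, 3, 2) · [15] (10, 3, 2) · [16] (4, 1, 12) · [17] (8, 9, 2) · [18] (1, 11, 4)

Linkage partition of the 18 weights (4 classes, p=19):

[[1, 2, 6, 7, 16], [3, 12, 13, 14, 15], [4, 8, 11, 18], [5, 9, 10, 17]]


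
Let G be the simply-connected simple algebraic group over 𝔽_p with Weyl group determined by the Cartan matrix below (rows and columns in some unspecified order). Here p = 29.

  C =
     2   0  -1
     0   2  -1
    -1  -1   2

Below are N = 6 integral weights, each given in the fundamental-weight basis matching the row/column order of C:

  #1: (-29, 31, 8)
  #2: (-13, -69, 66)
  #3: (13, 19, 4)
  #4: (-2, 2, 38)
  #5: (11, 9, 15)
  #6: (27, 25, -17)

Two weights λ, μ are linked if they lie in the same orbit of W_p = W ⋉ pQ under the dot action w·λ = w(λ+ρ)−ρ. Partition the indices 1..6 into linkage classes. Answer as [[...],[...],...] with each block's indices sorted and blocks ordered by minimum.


Dynkin diagram of C (from the 4 off-diagonal −1 entries): A_3.

Each λ_j+ρ reduced to Ā_29; 3-tuples below use C's row order:

  1: (3, 1, 16)
  2: (3, 1, 16)
  3: (4, 10, 5)
  4: (3, 1, 16)
  5: (3, 1, 16)
  6: (3, 1, 16)

Grouping the 6 weights by Ā_29-representative: 2 linkage classes.

[[1, 2, 4, 5, 6], [3]]


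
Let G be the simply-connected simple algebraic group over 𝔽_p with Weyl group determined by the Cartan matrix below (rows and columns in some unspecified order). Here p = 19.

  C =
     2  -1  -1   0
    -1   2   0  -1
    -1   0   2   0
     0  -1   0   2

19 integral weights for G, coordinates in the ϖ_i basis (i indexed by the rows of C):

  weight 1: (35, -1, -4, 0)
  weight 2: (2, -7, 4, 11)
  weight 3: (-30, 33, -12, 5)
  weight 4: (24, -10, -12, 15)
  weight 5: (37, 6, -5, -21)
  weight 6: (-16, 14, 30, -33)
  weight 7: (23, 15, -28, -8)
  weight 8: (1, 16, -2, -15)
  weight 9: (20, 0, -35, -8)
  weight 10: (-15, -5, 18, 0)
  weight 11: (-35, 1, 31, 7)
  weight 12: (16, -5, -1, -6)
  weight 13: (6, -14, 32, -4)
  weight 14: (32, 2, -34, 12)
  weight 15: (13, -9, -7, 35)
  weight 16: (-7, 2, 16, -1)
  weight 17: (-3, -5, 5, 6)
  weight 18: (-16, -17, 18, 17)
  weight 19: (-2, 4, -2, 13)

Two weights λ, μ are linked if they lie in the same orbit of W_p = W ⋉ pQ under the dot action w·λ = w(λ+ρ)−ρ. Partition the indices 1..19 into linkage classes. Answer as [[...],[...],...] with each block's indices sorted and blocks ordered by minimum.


C ↔ A_4 under row/col permutation; |W(A_4)| = 120.

Ā_19 reps of the 19 weights (A_4, coords as presented):

  [1] (1, 3, 1, 14)
  [2] (3, 3, 2, 6)
  [3] (8, 5, 0, 4)
  [4] (3, 3, 2, 6)
  [5] (4, 2, 0, 1)
  [6] (4, 2, 0, 1)
  [7] (3, 3, 2, 6)
  [8] (1, 3, 1, 14)
  [9] (4, 2, 0, 1)
  [10] (1, 3, 1, 14)
  [11] (8, 5, 0, 4)
  [12] (8, 5, 0, 4)
  [13] (3, 3, 2, 6)
  [14] (3, 0, 11, 3)
  [15] (8, 5, 0, 4)
  [16] (3, 0, 11, 3)
  [17] (4, 2, 0, 1)
  [18] (4, 2, 0, 1)
  [19] (1, 3, 1, 14)

These 19 weights hit 5 W_19-dot-orbits; sizes (4, 4, 4, 5, 2):

[[1, 8, 10, 19], [2, 4, 7, 13], [3, 11, 12, 15], [5, 6, 9, 17, 18], [14, 16]]


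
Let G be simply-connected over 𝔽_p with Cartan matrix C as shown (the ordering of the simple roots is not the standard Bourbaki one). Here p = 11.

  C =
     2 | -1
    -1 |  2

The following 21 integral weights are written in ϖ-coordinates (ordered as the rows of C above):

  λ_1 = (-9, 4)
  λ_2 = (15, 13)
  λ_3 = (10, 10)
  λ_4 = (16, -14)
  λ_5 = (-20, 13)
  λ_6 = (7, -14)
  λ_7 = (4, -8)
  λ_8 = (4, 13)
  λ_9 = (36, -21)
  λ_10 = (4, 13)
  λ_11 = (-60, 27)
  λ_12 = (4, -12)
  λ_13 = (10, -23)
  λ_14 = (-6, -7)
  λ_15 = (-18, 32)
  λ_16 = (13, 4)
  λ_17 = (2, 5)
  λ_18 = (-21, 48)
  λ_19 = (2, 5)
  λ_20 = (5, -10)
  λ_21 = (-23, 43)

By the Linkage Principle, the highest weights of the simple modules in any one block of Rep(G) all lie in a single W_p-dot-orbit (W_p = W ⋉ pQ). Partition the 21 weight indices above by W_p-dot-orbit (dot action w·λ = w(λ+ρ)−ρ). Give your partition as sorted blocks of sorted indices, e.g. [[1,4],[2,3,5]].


Root system A_2: the 2×2 matrix C matches after relabeling.

Each λ_j+ρ reduced to Ā_11; 2-tuples below use C's row order:

    1: (5, 3)
    2: (5, 3)
    3: (0, 0)
    4: (2, 5)
    5: (3, 3)
    6: (3, 6)
    7: (2, 5)
    8: (3, 3)
    9: (2, 5)
    10: (3, 3)
    11: (2, 5)
    12: (6, 5)
    13: (0, 0)
    14: (6, 5)
    15: (6, 5)
    16: (3, 3)
    17: (3, 6)
    18: (2, 5)
    19: (3, 6)
    20: (3, 6)
    21: (0, 0)

Grouping the 21 weights by Ā_11-representative: 6 linkage classes.

[[1, 2], [3, 13, 21], [4, 7, 9, 11, 18], [5, 8, 10, 16], [6, 17, 19, 20], [12, 14, 15]]


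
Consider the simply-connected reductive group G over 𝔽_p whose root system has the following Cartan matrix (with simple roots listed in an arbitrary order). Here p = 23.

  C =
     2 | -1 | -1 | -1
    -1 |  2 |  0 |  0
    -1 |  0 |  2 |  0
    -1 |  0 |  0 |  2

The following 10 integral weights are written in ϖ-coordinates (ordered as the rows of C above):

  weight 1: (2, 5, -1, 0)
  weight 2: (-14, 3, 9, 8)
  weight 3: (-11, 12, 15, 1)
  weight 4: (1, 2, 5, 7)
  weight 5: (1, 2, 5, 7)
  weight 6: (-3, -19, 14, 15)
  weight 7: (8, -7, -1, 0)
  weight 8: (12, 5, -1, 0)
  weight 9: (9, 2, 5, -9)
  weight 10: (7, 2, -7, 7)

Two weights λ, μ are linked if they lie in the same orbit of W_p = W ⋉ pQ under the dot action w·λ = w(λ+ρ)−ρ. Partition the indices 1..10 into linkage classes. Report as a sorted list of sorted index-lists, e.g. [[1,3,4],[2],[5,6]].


Root system D_4: the 4×4 matrix C matches after relabeling.

Alcove-folded reps (p=23, 10 weights, presented ϖ-order):

    1: (3, 6, 0, 1)
    2: (3, 6, 0, 1)
    3: (2, 3, 6, 8)
    4: (2, 3, 6, 8)
    5: (2, 3, 6, 8)
    6: (3, 2, 5, 4)
    7: (3, 6, 0, 1)
    8: (3, 6, 0, 1)
    9: (2, 3, 6, 8)
    10: (2, 3, 6, 8)

The 10 indices split into 3 linkage classes (same alcove rep ⇔ same W_23-dot-orbit):

[[1, 2, 7, 8], [3, 4, 5, 9, 10], [6]]


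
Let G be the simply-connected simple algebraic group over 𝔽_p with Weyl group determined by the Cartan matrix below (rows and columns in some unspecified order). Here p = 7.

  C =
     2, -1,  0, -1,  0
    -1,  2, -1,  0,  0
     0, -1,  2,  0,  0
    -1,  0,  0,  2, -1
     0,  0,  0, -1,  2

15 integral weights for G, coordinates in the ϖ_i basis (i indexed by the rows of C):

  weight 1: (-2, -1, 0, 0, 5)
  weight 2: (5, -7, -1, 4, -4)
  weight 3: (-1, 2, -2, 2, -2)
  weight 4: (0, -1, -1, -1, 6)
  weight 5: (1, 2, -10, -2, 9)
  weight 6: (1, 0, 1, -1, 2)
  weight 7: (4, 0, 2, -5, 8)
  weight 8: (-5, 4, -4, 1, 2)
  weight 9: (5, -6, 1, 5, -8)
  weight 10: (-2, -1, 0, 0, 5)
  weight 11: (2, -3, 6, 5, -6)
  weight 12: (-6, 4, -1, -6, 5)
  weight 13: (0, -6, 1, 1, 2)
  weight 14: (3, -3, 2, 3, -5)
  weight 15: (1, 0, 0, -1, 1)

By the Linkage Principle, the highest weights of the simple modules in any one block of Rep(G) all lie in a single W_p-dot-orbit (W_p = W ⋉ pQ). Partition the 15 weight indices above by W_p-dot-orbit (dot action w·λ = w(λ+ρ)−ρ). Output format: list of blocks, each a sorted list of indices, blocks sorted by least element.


Root system A_5: the 5×5 matrix C matches after relabeling.

Alcove-folded reps (p=7, 15 weights, presented ϖ-order):

    λ_1 → (0, 1, 0, 0, 6)
    λ_2 → (0, 0, 2, 1, 1)
    λ_3 → (0, 2, 1, 2, 1)
    λ_4 → (0, 1, 0, 0, 6)
    λ_5 → (2, 1, 1, 0, 2)
    λ_6 → (2, 1, 1, 0, 2)
    λ_7 → (2, 1, 1, 0, 2)
    λ_8 → (0, 2, 1, 2, 1)
    λ_9 → (0, 0, 2, 1, 1)
    λ_10 → (0, 1, 0, 0, 6)
    λ_11 → (0, 0, 2, 1, 1)
    λ_12 → (0, 0, 2, 1, 1)
    λ_13 → (0, 2, 1, 2, 1)
    λ_14 → (2, 1, 1, 0, 2)
    λ_15 → (2, 1, 1, 0, 2)

Grouping the 15 weights by Ā_7-representative: 4 linkage classes.

[[1, 4, 10], [2, 9, 11, 12], [3, 8, 13], [5, 6, 7, 14, 15]]


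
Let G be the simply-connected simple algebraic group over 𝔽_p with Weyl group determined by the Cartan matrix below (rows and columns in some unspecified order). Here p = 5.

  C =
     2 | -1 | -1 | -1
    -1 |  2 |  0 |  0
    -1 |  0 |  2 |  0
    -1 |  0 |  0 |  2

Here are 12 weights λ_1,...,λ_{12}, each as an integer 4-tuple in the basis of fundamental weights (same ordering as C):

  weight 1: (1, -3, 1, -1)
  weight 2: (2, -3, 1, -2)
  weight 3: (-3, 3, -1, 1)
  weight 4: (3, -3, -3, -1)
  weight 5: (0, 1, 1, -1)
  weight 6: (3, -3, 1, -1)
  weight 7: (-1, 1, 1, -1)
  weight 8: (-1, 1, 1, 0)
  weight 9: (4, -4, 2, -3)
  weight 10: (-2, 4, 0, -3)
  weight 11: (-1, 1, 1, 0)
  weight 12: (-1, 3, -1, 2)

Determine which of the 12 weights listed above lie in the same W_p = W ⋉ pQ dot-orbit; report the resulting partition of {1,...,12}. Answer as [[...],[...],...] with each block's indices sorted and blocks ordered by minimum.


D_4 Cartan matrix, 4 simple roots permuted; ρ=(1,1,1,1).

Each λ_j+ρ reduced to Ā_5; 4-tuples below use C's row order:

    λ_1 → (0, 2, 2, 0)
    λ_2 → (0, 2, 2, 1)
    λ_3 → (0, 2, 2, 0)
    λ_4 → (0, 2, 2, 0)
    λ_5 → (0, 2, 2, 0)
    λ_6 → (0, 1, 1, 1)
    λ_7 → (0, 2, 2, 0)
    λ_8 → (0, 2, 2, 1)
    λ_9 → (2, 0, 0, 1)
    λ_10 → (0, 2, 2, 1)
    λ_11 → (0, 2, 2, 1)
    λ_12 → (0, 2, 2, 1)

Linkage partition of the 12 weights (4 classes, p=5):

[[1, 3, 4, 5, 7], [2, 8, 10, 11, 12], [6], [9]]


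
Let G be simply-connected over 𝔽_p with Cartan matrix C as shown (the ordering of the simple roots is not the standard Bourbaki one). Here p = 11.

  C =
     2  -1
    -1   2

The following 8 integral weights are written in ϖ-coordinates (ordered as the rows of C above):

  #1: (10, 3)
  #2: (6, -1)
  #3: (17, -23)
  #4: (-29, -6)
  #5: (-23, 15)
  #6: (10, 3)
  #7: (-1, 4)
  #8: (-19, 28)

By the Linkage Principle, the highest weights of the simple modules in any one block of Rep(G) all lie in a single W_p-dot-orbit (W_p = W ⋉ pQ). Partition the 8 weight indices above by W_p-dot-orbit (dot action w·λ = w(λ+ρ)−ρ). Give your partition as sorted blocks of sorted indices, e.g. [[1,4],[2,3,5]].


Cartan matrix: type A_2 (|W|=6); un-permuting the 2 rows.

λ_j+ρ reflected into Ā_11 (⟨·,θ^∨⟩≤11); 2-tuples as given:

  [1] (7, 0)
  [2] (7, 0)
  [3] (7, 0)
  [4] (0, 5)
  [5] (0, 5)
  [6] (7, 0)
  [7] (0, 5)
  [8] (7, 0)

Partition of {1..8} into 2 W_11-dot-orbits:

[[1, 2, 3, 6, 8], [4, 5, 7]]


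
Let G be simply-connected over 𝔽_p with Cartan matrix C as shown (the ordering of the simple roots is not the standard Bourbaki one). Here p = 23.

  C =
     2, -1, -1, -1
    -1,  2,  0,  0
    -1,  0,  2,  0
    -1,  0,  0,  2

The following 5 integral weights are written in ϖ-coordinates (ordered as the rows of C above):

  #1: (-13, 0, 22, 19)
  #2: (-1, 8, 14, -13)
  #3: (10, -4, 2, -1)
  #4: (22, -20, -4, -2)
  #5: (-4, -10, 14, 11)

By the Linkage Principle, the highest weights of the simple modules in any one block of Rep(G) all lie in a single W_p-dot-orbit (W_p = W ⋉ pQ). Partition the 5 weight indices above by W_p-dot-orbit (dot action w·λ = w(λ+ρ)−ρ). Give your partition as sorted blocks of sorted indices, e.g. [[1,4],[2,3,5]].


Root system D_4: the 4×4 matrix C matches after relabeling.

Ā_23 reps of the 5 weights (D_4, coords as presented):

    λ_1 → (8, 3, 3, 0)
    λ_2 → (8, 3, 3, 0)
    λ_3 → (8, 3, 3, 0)
    λ_4 → (0, 19, 3, 1)
    λ_5 → (8, 3, 3, 0)

Partition of {1..5} into 2 W_23-dot-orbits:

[[1, 2, 3, 5], [4]]


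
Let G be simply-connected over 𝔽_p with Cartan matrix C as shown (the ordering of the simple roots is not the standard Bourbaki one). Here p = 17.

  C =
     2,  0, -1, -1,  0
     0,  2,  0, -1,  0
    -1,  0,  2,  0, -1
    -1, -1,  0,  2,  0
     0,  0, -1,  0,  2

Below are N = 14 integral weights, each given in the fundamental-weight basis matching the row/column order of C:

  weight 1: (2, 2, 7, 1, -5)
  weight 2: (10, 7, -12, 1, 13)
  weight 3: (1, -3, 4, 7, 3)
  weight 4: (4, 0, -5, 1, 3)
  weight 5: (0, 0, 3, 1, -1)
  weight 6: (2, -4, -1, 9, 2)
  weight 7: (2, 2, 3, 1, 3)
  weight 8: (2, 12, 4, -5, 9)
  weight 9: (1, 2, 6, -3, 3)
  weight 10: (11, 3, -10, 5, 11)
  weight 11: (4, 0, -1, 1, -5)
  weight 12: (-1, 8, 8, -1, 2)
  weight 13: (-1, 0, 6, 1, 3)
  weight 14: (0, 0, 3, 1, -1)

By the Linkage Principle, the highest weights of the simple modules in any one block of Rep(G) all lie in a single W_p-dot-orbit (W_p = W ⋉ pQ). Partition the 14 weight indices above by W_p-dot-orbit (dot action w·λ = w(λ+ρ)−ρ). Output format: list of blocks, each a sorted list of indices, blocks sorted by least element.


Root system A_5: the 5×5 matrix C matches after relabeling.

W_17-reps of the 14 weights in Ā_17 (same 5-coord order as C):

  1: (3, 3, 4, 2, 4)
  2: (0, 1, 7, 2, 4)
  3: (2, 0, 5, 6, 2)
  4: (1, 1, 4, 2, 0)
  5: (1, 1, 4, 2, 0)
  6: (3, 3, 0, 7, 3)
  7: (3, 3, 4, 2, 4)
  8: (1, 1, 4, 2, 0)
  9: (0, 1, 7, 2, 4)
  10: (3, 3, 4, 2, 4)
  11: (1, 1, 4, 2, 0)
  12: (0, 5, 8, 0, 1)
  13: (0, 1, 7, 2, 4)
  14: (1, 1, 4, 2, 0)

6 distinct reps among the 14 weights ⇒ 6 W_17-linkage classes:

[[1, 7, 10], [2, 9, 13], [3], [4, 5, 8, 11, 14], [6], [12]]


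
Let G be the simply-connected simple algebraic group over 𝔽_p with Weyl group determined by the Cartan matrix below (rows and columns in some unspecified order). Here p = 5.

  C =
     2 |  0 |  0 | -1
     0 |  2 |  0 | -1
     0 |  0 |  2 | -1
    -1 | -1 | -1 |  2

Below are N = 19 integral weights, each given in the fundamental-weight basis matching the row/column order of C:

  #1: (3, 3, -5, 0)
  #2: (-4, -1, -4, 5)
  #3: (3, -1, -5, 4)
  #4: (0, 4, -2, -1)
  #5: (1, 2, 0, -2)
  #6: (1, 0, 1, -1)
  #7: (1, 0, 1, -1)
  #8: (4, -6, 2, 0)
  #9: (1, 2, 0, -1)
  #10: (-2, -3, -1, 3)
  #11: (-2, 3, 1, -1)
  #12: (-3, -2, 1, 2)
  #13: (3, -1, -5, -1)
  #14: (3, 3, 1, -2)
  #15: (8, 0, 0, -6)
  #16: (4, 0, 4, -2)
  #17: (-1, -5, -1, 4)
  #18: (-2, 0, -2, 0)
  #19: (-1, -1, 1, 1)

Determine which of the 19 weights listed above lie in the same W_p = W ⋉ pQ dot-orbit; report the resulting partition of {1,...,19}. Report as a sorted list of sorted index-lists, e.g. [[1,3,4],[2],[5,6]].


Type D_4, rank 4, |W|=192; reorder rows/cols to standard.

λ_j+ρ reflected into Ā_5 (⟨·,θ^∨⟩≤5); 4-tuples as given:

  1: (0, 0, 0, 1);  2: (2, 1, 2, 0);  3: (0, 4, 0, 0);  4: (0, 4, 0, 0);  5: (1, 2, 0, 1);  6: (2, 1, 2, 0);  7: (2, 1, 2, 0);  8: (0, 0, 0, 1);  9: (1, 2, 0, 1);  10: (1, 2, 0, 1);  11: (0, 3, 1, 0);  12: (2, 1, 2, 0);  13: (0, 4, 0, 0);  14: (0, 0, 2, 1);  15: (0, 0, 0, 1);  16: (0, 4, 0, 0);  17: (0, 4, 0, 0);  18: (0, 0, 0, 1);  19: (0, 0, 2, 1)

Partition of {1..19} into 6 W_5-dot-orbits:

[[1, 8, 15, 18], [2, 6, 7, 12], [3, 4, 13, 16, 17], [5, 9, 10], [11], [14, 19]]
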